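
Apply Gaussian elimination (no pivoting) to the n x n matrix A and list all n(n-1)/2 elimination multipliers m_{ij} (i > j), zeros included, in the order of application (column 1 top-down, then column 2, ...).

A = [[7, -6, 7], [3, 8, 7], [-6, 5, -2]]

Forward elimination:
R2 <- R2 - (3/7)*R1:  [    0  74/7     4 ]
R3 <- R3 - (-6/7)*R1:  [    0  -1/7     4 ]
R3 <- R3 - (-1/74)*R2:  [      0       0  150/37 ]
Multipliers (in order of application): m_{21} = 3/7, m_{31} = -6/7, m_{32} = -1/74

multipliers: 3/7, -6/7, -1/74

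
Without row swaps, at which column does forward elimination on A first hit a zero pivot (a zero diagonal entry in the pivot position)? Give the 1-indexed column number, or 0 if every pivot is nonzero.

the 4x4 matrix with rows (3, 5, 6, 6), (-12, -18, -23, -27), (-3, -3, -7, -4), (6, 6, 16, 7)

first zero-pivot column = 0

Naive forward elimination:
R2 <- R2 - (-4)*R1:  [  0   2   1  -3 ]
R3 <- R3 - (-1)*R1:  [  0   2  -1   2 ]
R4 <- R4 - (2)*R1:  [  0  -4   4  -5 ]
R3 <- R3 - (1)*R2:  [  0   0  -2   5 ]
R4 <- R4 - (-2)*R2:  [   0    0    6  -11 ]
R4 <- R4 - (-3)*R3:  [ 0  0  0  4 ]
All pivots nonzero; naive elimination completes without hitting a zero pivot.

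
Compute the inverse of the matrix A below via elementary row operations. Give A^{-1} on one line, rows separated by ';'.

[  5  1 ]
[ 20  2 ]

inverse = [-1/5 1/10; 2 -1/2]

Gauss-Jordan on [A | I]:
R1 <- (1/5)*R1:  [   1  1/5  |  1/5    0 ]
R2 <- R2 - (20)*R1:  [  0  -2  |  -4   1 ]
R2 <- (1/-2)*R2:  [    0     1  |     2  -1/2 ]
R1 <- R1 - (1/5)*R2:  [    1     0  |  -1/5  1/10 ]
Right block of [I | A^{-1}] is the inverse:
[ -1/5  1/10 ]
[    2  -1/2 ]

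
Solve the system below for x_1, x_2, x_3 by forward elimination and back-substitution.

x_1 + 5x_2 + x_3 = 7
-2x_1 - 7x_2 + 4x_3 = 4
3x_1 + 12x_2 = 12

(4, 0, 3)

Forward elimination on [A|b]:
R2 <- R2 - (-2)*R1:  [  0   3   6  18 ]
R3 <- R3 - (3)*R1:  [  0  -3  -3  -9 ]
R3 <- R3 - (-1)*R2:  [ 0  0  3  9 ]
Row echelon form:
[ 1  5  1  |   7 ]
[ 0  3  6  |  18 ]
[ 0  0  3  |   9 ]
Back-substitution:
x_3 = (9) / 3 = 3
x_2 = (18 - (6)*(3)) / 3 = 0
x_1 = (7 - (5)*(0) - (1)*(3)) / 1 = 4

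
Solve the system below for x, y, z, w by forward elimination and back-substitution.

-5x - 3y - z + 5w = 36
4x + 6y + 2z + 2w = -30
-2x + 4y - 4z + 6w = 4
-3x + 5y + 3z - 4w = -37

Forward elimination on [A|b]:
R2 <- R2 - (-4/5)*R1:  [    0  18/5   6/5     6  -6/5 ]
R3 <- R3 - (2/5)*R1:  [     0   26/5  -18/5      4  -52/5 ]
R4 <- R4 - (3/5)*R1:  [      0    34/5    18/5      -7  -293/5 ]
R3 <- R3 - (13/9)*R2:  [     0      0  -16/3  -14/3  -26/3 ]
R4 <- R4 - (17/9)*R2:  [      0       0     4/3   -55/3  -169/3 ]
R4 <- R4 - (-1/4)*R3:  [      0       0       0   -39/2  -117/2 ]
Row echelon form:
[ -5    -3     -1      5  |      36 ]
[  0  18/5    6/5      6  |    -6/5 ]
[  0     0  -16/3  -14/3  |   -26/3 ]
[  0     0      0  -39/2  |  -117/2 ]
Back-substitution:
w = (-117/2) / (-39/2) = 3
z = (-26/3 - (-14/3)*(3)) / (-16/3) = -1
y = (-6/5 - (6/5)*(-1) - (6)*(3)) / (18/5) = -5
x = (36 - (-3)*(-5) - (-1)*(-1) - (5)*(3)) / -5 = -1

(-1, -5, -1, 3)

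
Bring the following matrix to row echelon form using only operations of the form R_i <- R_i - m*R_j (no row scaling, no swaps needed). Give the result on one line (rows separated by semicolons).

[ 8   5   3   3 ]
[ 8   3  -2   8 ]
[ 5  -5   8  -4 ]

REF = [8 5 3 3; 0 -2 -5 5; 0 0 423/16 -419/16]

Forward elimination:
R2 <- R2 - (1)*R1:  [  0  -2  -5   5 ]
R3 <- R3 - (5/8)*R1:  [     0  -65/8   49/8  -47/8 ]
R3 <- R3 - (65/16)*R2:  [       0        0   423/16  -419/16 ]
Row echelon form:
[ 8   5       3        3 ]
[ 0  -2      -5        5 ]
[ 0   0  423/16  -419/16 ]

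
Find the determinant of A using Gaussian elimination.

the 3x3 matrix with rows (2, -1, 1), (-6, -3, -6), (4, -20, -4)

det(A) = -36

Forward elimination:
R2 <- R2 - (-3)*R1:  [  0  -6  -3 ]
R3 <- R3 - (2)*R1:  [   0  -18   -6 ]
R3 <- R3 - (3)*R2:  [ 0  0  3 ]
Upper-triangular form:
[ 2  -1   1 ]
[ 0  -6  -3 ]
[ 0   0   3 ]
det(A) = (-1)^0 * (2) * (-6) * (3) = -36  (0 row swaps -> sign +1)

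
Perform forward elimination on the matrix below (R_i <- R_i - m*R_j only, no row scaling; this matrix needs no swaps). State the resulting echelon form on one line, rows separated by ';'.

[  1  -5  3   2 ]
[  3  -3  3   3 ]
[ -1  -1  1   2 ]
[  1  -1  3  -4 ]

REF = [1 -5 3 2; 0 12 -6 -3; 0 0 1 5/2; 0 0 0 -10]

Forward elimination:
R2 <- R2 - (3)*R1:  [  0  12  -6  -3 ]
R3 <- R3 - (-1)*R1:  [  0  -6   4   4 ]
R4 <- R4 - (1)*R1:  [  0   4   0  -6 ]
R3 <- R3 - (-1/2)*R2:  [   0    0    1  5/2 ]
R4 <- R4 - (1/3)*R2:  [  0   0   2  -5 ]
R4 <- R4 - (2)*R3:  [   0    0    0  -10 ]
Row echelon form:
[ 1  -5   3    2 ]
[ 0  12  -6   -3 ]
[ 0   0   1  5/2 ]
[ 0   0   0  -10 ]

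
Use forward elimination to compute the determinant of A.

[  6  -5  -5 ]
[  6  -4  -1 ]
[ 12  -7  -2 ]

det(A) = -24

Forward elimination:
R2 <- R2 - (1)*R1:  [ 0  1  4 ]
R3 <- R3 - (2)*R1:  [ 0  3  8 ]
R3 <- R3 - (3)*R2:  [  0   0  -4 ]
Upper-triangular form:
[ 6  -5  -5 ]
[ 0   1   4 ]
[ 0   0  -4 ]
det(A) = (-1)^0 * (6) * (1) * (-4) = -24  (0 row swaps -> sign +1)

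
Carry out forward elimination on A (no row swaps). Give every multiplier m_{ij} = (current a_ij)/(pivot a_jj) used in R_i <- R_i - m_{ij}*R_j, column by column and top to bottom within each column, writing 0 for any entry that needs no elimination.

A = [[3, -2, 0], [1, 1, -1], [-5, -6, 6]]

multipliers: 1/3, -5/3, -28/5

Forward elimination:
R2 <- R2 - (1/3)*R1:  [   0  5/3   -1 ]
R3 <- R3 - (-5/3)*R1:  [     0  -28/3      6 ]
R3 <- R3 - (-28/5)*R2:  [   0    0  2/5 ]
Multipliers (in order of application): m_{21} = 1/3, m_{31} = -5/3, m_{32} = -28/5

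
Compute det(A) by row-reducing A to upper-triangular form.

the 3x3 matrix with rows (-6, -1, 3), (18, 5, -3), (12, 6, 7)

Forward elimination:
R2 <- R2 - (-3)*R1:  [ 0  2  6 ]
R3 <- R3 - (-2)*R1:  [  0   4  13 ]
R3 <- R3 - (2)*R2:  [ 0  0  1 ]
Upper-triangular form:
[ -6  -1  3 ]
[  0   2  6 ]
[  0   0  1 ]
det(A) = (-1)^0 * (-6) * (2) * (1) = -12  (0 row swaps -> sign +1)

det(A) = -12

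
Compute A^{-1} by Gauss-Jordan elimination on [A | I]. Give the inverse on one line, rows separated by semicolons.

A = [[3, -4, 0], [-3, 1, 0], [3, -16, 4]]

Gauss-Jordan on [A | I]:
R1 <- (1/3)*R1:  [    1  -4/3     0  |   1/3     0     0 ]
R2 <- R2 - (-3)*R1:  [  0  -3   0  |   1   1   0 ]
R3 <- R3 - (3)*R1:  [   0  -12    4  |   -1    0    1 ]
R2 <- (1/-3)*R2:  [    0     1     0  |  -1/3  -1/3     0 ]
R1 <- R1 - (-4/3)*R2:  [    1     0     0  |  -1/9  -4/9     0 ]
R3 <- R3 - (-12)*R2:  [  0   0   4  |  -5  -4   1 ]
R3 <- (1/4)*R3:  [    0     0     1  |  -5/4    -1   1/4 ]
Right block of [I | A^{-1}] is the inverse:
[ -1/9  -4/9    0 ]
[ -1/3  -1/3    0 ]
[ -5/4    -1  1/4 ]

inverse = [-1/9 -4/9 0; -1/3 -1/3 0; -5/4 -1 1/4]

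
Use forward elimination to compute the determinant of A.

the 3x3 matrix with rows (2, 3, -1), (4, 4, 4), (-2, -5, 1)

Forward elimination:
R2 <- R2 - (2)*R1:  [  0  -2   6 ]
R3 <- R3 - (-1)*R1:  [  0  -2   0 ]
R3 <- R3 - (1)*R2:  [  0   0  -6 ]
Upper-triangular form:
[ 2   3  -1 ]
[ 0  -2   6 ]
[ 0   0  -6 ]
det(A) = (-1)^0 * (2) * (-2) * (-6) = 24  (0 row swaps -> sign +1)

det(A) = 24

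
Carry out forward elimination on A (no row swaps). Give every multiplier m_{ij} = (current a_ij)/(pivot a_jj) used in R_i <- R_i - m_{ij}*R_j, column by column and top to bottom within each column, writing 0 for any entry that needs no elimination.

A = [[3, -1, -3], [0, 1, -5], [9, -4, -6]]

Forward elimination:
R2: entry in column 1 is already 0 -> m_{21} = 0 (no row operation needed)
R3 <- R3 - (3)*R1:  [  0  -1   3 ]
R3 <- R3 - (-1)*R2:  [  0   0  -2 ]
Multipliers (in order of application): m_{21} = 0, m_{31} = 3, m_{32} = -1

multipliers: 0, 3, -1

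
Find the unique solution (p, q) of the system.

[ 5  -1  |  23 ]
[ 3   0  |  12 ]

Forward elimination on [A|b]:
R2 <- R2 - (3/5)*R1:  [    0   3/5  -9/5 ]
Row echelon form:
[ 5   -1  |    23 ]
[ 0  3/5  |  -9/5 ]
Back-substitution:
q = (-9/5) / (3/5) = -3
p = (23 - (-1)*(-3)) / 5 = 4

(4, -3)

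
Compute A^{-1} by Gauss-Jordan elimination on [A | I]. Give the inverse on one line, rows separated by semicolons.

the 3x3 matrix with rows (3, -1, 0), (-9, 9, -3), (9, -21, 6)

inverse = [1/6 -1/9 -1/18; -1/2 -1/3 -1/6; -2 -1 -1/3]

Gauss-Jordan on [A | I]:
R1 <- (1/3)*R1:  [    1  -1/3     0  |   1/3     0     0 ]
R2 <- R2 - (-9)*R1:  [  0   6  -3  |   3   1   0 ]
R3 <- R3 - (9)*R1:  [   0  -18    6  |   -3    0    1 ]
R2 <- (1/6)*R2:  [    0     1  -1/2  |   1/2   1/6     0 ]
R1 <- R1 - (-1/3)*R2:  [    1     0  -1/6  |   1/2  1/18     0 ]
R3 <- R3 - (-18)*R2:  [  0   0  -3  |   6   3   1 ]
R3 <- (1/-3)*R3:  [    0     0     1  |    -2    -1  -1/3 ]
R1 <- R1 - (-1/6)*R3:  [     1      0      0  |    1/6   -1/9  -1/18 ]
R2 <- R2 - (-1/2)*R3:  [    0     1     0  |  -1/2  -1/3  -1/6 ]
Right block of [I | A^{-1}] is the inverse:
[  1/6  -1/9  -1/18 ]
[ -1/2  -1/3   -1/6 ]
[   -2    -1   -1/3 ]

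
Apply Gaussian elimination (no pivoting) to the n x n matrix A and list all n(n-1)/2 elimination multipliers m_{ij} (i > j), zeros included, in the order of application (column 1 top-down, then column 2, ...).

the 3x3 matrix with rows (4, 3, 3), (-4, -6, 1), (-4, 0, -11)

Forward elimination:
R2 <- R2 - (-1)*R1:  [  0  -3   4 ]
R3 <- R3 - (-1)*R1:  [  0   3  -8 ]
R3 <- R3 - (-1)*R2:  [  0   0  -4 ]
Multipliers (in order of application): m_{21} = -1, m_{31} = -1, m_{32} = -1

multipliers: -1, -1, -1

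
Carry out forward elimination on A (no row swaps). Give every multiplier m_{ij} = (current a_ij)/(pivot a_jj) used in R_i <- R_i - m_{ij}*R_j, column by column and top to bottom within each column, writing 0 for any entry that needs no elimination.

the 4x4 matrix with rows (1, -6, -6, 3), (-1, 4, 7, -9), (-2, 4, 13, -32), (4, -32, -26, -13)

multipliers: -1, -2, 4, 4, 4, 2

Forward elimination:
R2 <- R2 - (-1)*R1:  [  0  -2   1  -6 ]
R3 <- R3 - (-2)*R1:  [   0   -8    1  -26 ]
R4 <- R4 - (4)*R1:  [   0   -8   -2  -25 ]
R3 <- R3 - (4)*R2:  [  0   0  -3  -2 ]
R4 <- R4 - (4)*R2:  [  0   0  -6  -1 ]
R4 <- R4 - (2)*R3:  [ 0  0  0  3 ]
Multipliers (in order of application): m_{21} = -1, m_{31} = -2, m_{41} = 4, m_{32} = 4, m_{42} = 4, m_{43} = 2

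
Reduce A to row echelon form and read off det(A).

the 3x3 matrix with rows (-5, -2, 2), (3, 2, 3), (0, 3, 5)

Forward elimination:
R2 <- R2 - (-3/5)*R1:  [    0   4/5  21/5 ]
R3 <- R3 - (15/4)*R2:  [     0      0  -43/4 ]
Upper-triangular form:
[ -5   -2      2 ]
[  0  4/5   21/5 ]
[  0    0  -43/4 ]
det(A) = (-1)^0 * (-5) * (4/5) * (-43/4) = 43  (0 row swaps -> sign +1)

det(A) = 43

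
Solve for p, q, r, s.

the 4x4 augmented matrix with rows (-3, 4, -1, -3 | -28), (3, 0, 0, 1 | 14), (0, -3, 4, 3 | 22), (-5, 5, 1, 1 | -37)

Forward elimination on [A|b]:
R2 <- R2 - (-1)*R1:  [   0    4   -1   -2  -14 ]
R4 <- R4 - (5/3)*R1:  [    0  -5/3   8/3     6  29/3 ]
R3 <- R3 - (-3/4)*R2:  [    0     0  13/4   3/2  23/2 ]
R4 <- R4 - (-5/12)*R2:  [    0     0   9/4  31/6  23/6 ]
R4 <- R4 - (9/13)*R3:  [       0        0        0   161/39  -161/39 ]
Row echelon form:
[ -3  4    -1      -3  |      -28 ]
[  0  4    -1      -2  |      -14 ]
[  0  0  13/4     3/2  |     23/2 ]
[  0  0     0  161/39  |  -161/39 ]
Back-substitution:
s = (-161/39) / (161/39) = -1
r = (23/2 - (3/2)*(-1)) / (13/4) = 4
q = (-14 - (-1)*(4) - (-2)*(-1)) / 4 = -3
p = (-28 - (4)*(-3) - (-1)*(4) - (-3)*(-1)) / -3 = 5

(5, -3, 4, -1)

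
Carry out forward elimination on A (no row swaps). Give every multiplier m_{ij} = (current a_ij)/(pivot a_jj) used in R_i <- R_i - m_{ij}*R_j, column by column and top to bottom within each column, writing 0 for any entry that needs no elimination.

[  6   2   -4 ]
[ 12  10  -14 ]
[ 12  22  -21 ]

multipliers: 2, 2, 3

Forward elimination:
R2 <- R2 - (2)*R1:  [  0   6  -6 ]
R3 <- R3 - (2)*R1:  [   0   18  -13 ]
R3 <- R3 - (3)*R2:  [ 0  0  5 ]
Multipliers (in order of application): m_{21} = 2, m_{31} = 2, m_{32} = 3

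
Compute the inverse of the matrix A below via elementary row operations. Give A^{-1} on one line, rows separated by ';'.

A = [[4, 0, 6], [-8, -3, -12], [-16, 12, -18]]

Gauss-Jordan on [A | I]:
R1 <- (1/4)*R1:  [   1    0  3/2  |  1/4    0    0 ]
R2 <- R2 - (-8)*R1:  [  0  -3   0  |   2   1   0 ]
R3 <- R3 - (-16)*R1:  [  0  12   6  |   4   0   1 ]
R2 <- (1/-3)*R2:  [    0     1     0  |  -2/3  -1/3     0 ]
R3 <- R3 - (12)*R2:  [  0   0   6  |  12   4   1 ]
R3 <- (1/6)*R3:  [   0    0    1  |    2  2/3  1/6 ]
R1 <- R1 - (3/2)*R3:  [     1      0      0  |  -11/4     -1   -1/4 ]
Right block of [I | A^{-1}] is the inverse:
[ -11/4    -1  -1/4 ]
[  -2/3  -1/3     0 ]
[     2   2/3   1/6 ]

inverse = [-11/4 -1 -1/4; -2/3 -1/3 0; 2 2/3 1/6]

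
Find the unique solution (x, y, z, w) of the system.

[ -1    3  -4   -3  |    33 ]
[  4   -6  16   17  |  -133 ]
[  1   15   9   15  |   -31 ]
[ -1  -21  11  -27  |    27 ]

(2, 4, -2, -5)

Forward elimination on [A|b]:
R2 <- R2 - (-4)*R1:  [  0   6   0   5  -1 ]
R3 <- R3 - (-1)*R1:  [  0  18   5  12   2 ]
R4 <- R4 - (1)*R1:  [   0  -24   15  -24   -6 ]
R3 <- R3 - (3)*R2:  [  0   0   5  -3   5 ]
R4 <- R4 - (-4)*R2:  [   0    0   15   -4  -10 ]
R4 <- R4 - (3)*R3:  [   0    0    0    5  -25 ]
Row echelon form:
[ -1  3  -4  -3  |   33 ]
[  0  6   0   5  |   -1 ]
[  0  0   5  -3  |    5 ]
[  0  0   0   5  |  -25 ]
Back-substitution:
w = (-25) / 5 = -5
z = (5 - (-3)*(-5)) / 5 = -2
y = (-1 - (5)*(-5)) / 6 = 4
x = (33 - (3)*(4) - (-4)*(-2) - (-3)*(-5)) / -1 = 2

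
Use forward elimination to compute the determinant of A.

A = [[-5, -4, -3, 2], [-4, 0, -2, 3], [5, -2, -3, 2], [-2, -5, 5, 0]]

Forward elimination:
R2 <- R2 - (4/5)*R1:  [    0  16/5   2/5   7/5 ]
R3 <- R3 - (-1)*R1:  [  0  -6  -6   4 ]
R4 <- R4 - (2/5)*R1:  [     0  -17/5   31/5   -4/5 ]
R3 <- R3 - (-15/8)*R2:  [     0      0  -21/4   53/8 ]
R4 <- R4 - (-17/16)*R2:  [     0      0   53/8  11/16 ]
R4 <- R4 - (-53/42)*R3:  [      0       0       0  190/21 ]
Upper-triangular form:
[ -5    -4     -3       2 ]
[  0  16/5    2/5     7/5 ]
[  0     0  -21/4    53/8 ]
[  0     0      0  190/21 ]
det(A) = (-1)^0 * (-5) * (16/5) * (-21/4) * (190/21) = 760  (0 row swaps -> sign +1)

det(A) = 760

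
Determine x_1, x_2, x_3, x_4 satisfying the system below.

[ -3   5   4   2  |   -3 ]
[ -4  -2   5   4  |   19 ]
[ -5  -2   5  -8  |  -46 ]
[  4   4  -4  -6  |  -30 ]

(5, -2, 3, 5)

Forward elimination on [A|b]:
R2 <- R2 - (4/3)*R1:  [     0  -26/3   -1/3    4/3     23 ]
R3 <- R3 - (5/3)*R1:  [     0  -31/3   -5/3  -34/3    -41 ]
R4 <- R4 - (-4/3)*R1:  [     0   32/3    4/3  -10/3    -34 ]
R3 <- R3 - (31/26)*R2:  [        0         0    -33/26   -168/13  -1779/26 ]
R4 <- R4 - (-16/13)*R2:  [      0       0   12/13  -22/13  -74/13 ]
R4 <- R4 - (-8/11)*R3:  [       0        0        0  -122/11  -610/11 ]
Row echelon form:
[ -3      5       4        2  |        -3 ]
[  0  -26/3    -1/3      4/3  |        23 ]
[  0      0  -33/26  -168/13  |  -1779/26 ]
[  0      0       0  -122/11  |   -610/11 ]
Back-substitution:
x_4 = (-610/11) / (-122/11) = 5
x_3 = (-1779/26 - (-168/13)*(5)) / (-33/26) = 3
x_2 = (23 - (-1/3)*(3) - (4/3)*(5)) / (-26/3) = -2
x_1 = (-3 - (5)*(-2) - (4)*(3) - (2)*(5)) / -3 = 5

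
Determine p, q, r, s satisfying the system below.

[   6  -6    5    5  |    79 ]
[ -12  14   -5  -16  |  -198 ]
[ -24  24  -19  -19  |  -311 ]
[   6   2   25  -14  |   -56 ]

Forward elimination on [A|b]:
R2 <- R2 - (-2)*R1:  [   0    2    5   -6  -40 ]
R3 <- R3 - (-4)*R1:  [ 0  0  1  1  5 ]
R4 <- R4 - (1)*R1:  [    0     8    20   -19  -135 ]
R4 <- R4 - (4)*R2:  [  0   0   0   5  25 ]
Row echelon form:
[ 6  -6  5   5  |   79 ]
[ 0   2  5  -6  |  -40 ]
[ 0   0  1   1  |    5 ]
[ 0   0  0   5  |   25 ]
Back-substitution:
s = (25) / 5 = 5
r = (5 - (1)*(5)) / 1 = 0
q = (-40 - (5)*(0) - (-6)*(5)) / 2 = -5
p = (79 - (-6)*(-5) - (5)*(0) - (5)*(5)) / 6 = 4

(4, -5, 0, 5)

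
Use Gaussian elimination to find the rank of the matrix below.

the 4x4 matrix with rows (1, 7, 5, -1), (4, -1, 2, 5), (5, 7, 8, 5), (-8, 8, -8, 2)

Row reduction:
R2 <- R2 - (4)*R1:  [   0  -29  -18    9 ]
R3 <- R3 - (5)*R1:  [   0  -28  -17   10 ]
R4 <- R4 - (-8)*R1:  [  0  64  32  -6 ]
R3 <- R3 - (28/29)*R2:  [     0      0  11/29  38/29 ]
R4 <- R4 - (-64/29)*R2:  [       0        0  -224/29   402/29 ]
R4 <- R4 - (-224/11)*R3:  [      0       0       0  446/11 ]
Row echelon form:
[ 1    7      5      -1 ]
[ 0  -29    -18       9 ]
[ 0    0  11/29   38/29 ]
[ 0    0      0  446/11 ]
Nonzero rows / pivot columns: 4

rank(A) = 4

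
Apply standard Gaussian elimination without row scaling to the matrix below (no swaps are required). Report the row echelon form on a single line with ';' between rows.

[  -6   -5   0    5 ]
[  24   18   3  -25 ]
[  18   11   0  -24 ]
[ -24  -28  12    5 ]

Forward elimination:
R2 <- R2 - (-4)*R1:  [  0  -2   3  -5 ]
R3 <- R3 - (-3)*R1:  [  0  -4   0  -9 ]
R4 <- R4 - (4)*R1:  [   0   -8   12  -15 ]
R3 <- R3 - (2)*R2:  [  0   0  -6   1 ]
R4 <- R4 - (4)*R2:  [ 0  0  0  5 ]
Row echelon form:
[ -6  -5   0   5 ]
[  0  -2   3  -5 ]
[  0   0  -6   1 ]
[  0   0   0   5 ]

REF = [-6 -5 0 5; 0 -2 3 -5; 0 0 -6 1; 0 0 0 5]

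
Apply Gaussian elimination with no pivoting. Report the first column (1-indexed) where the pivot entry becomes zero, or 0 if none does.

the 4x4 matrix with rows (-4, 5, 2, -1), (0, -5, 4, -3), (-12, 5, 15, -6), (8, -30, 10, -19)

first zero-pivot column = 0

Naive forward elimination:
R3 <- R3 - (3)*R1:  [   0  -10    9   -3 ]
R4 <- R4 - (-2)*R1:  [   0  -20   14  -21 ]
R3 <- R3 - (2)*R2:  [ 0  0  1  3 ]
R4 <- R4 - (4)*R2:  [  0   0  -2  -9 ]
R4 <- R4 - (-2)*R3:  [  0   0   0  -3 ]
All pivots nonzero; naive elimination completes without hitting a zero pivot.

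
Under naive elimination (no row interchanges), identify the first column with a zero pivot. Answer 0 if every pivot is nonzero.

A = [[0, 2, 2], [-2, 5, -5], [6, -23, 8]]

first zero-pivot column = 1

Naive forward elimination:
Pivot entry (1,1) is zero but row 2 has -2 in column 1 -> naive elimination stops; a row interchange (e.g. R1 <-> R2) would be required here.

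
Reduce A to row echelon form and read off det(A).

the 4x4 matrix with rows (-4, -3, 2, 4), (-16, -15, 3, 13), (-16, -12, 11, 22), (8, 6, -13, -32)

det(A) = -216

Forward elimination:
R2 <- R2 - (4)*R1:  [  0  -3  -5  -3 ]
R3 <- R3 - (4)*R1:  [ 0  0  3  6 ]
R4 <- R4 - (-2)*R1:  [   0    0   -9  -24 ]
R4 <- R4 - (-3)*R3:  [  0   0   0  -6 ]
Upper-triangular form:
[ -4  -3   2   4 ]
[  0  -3  -5  -3 ]
[  0   0   3   6 ]
[  0   0   0  -6 ]
det(A) = (-1)^0 * (-4) * (-3) * (3) * (-6) = -216  (0 row swaps -> sign +1)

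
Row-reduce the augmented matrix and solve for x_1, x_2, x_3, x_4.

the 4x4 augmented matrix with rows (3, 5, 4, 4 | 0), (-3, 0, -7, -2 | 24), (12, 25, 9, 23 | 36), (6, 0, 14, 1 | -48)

(-1, 3, -3, 0)

Forward elimination on [A|b]:
R2 <- R2 - (-1)*R1:  [  0   5  -3   2  24 ]
R3 <- R3 - (4)*R1:  [  0   5  -7   7  36 ]
R4 <- R4 - (2)*R1:  [   0  -10    6   -7  -48 ]
R3 <- R3 - (1)*R2:  [  0   0  -4   5  12 ]
R4 <- R4 - (-2)*R2:  [  0   0   0  -3   0 ]
Row echelon form:
[ 3  5   4   4  |   0 ]
[ 0  5  -3   2  |  24 ]
[ 0  0  -4   5  |  12 ]
[ 0  0   0  -3  |   0 ]
Back-substitution:
x_4 = (0) / -3 = 0
x_3 = (12 - (5)*(0)) / -4 = -3
x_2 = (24 - (-3)*(-3) - (2)*(0)) / 5 = 3
x_1 = (0 - (5)*(3) - (4)*(-3) - (4)*(0)) / 3 = -1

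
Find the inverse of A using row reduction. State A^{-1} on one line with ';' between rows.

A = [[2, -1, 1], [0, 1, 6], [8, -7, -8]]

Gauss-Jordan on [A | I]:
R1 <- (1/2)*R1:  [    1  -1/2   1/2  |   1/2     0     0 ]
R3 <- R3 - (8)*R1:  [   0   -3  -12  |   -4    0    1 ]
R1 <- R1 - (-1/2)*R2:  [   1    0  7/2  |  1/2  1/2    0 ]
R3 <- R3 - (-3)*R2:  [  0   0   6  |  -4   3   1 ]
R3 <- (1/6)*R3:  [    0     0     1  |  -2/3   1/2   1/6 ]
R1 <- R1 - (7/2)*R3:  [     1      0      0  |   17/6   -5/4  -7/12 ]
R2 <- R2 - (6)*R3:  [  0   1   0  |   4  -2  -1 ]
Right block of [I | A^{-1}] is the inverse:
[ 17/6  -5/4  -7/12 ]
[    4    -2     -1 ]
[ -2/3   1/2    1/6 ]

inverse = [17/6 -5/4 -7/12; 4 -2 -1; -2/3 1/2 1/6]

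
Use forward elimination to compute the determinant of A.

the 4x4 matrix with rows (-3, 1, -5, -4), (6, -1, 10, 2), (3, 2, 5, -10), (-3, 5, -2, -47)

det(A) = 36

Forward elimination:
R2 <- R2 - (-2)*R1:  [  0   1   0  -6 ]
R3 <- R3 - (-1)*R1:  [   0    3    0  -14 ]
R4 <- R4 - (1)*R1:  [   0    4    3  -43 ]
R3 <- R3 - (3)*R2:  [ 0  0  0  4 ]
R4 <- R4 - (4)*R2:  [   0    0    3  -19 ]
R3 <-> R4   (pivot in column 3 was zero)
[ -3  1  -5   -4 ]
[  0  1   0   -6 ]
[  0  0   3  -19 ]
[  0  0   0    4 ]
Upper-triangular form:
[ -3  1  -5   -4 ]
[  0  1   0   -6 ]
[  0  0   3  -19 ]
[  0  0   0    4 ]
det(A) = (-1)^1 * (-3) * (1) * (3) * (4) = 36  (1 row swap -> sign -1)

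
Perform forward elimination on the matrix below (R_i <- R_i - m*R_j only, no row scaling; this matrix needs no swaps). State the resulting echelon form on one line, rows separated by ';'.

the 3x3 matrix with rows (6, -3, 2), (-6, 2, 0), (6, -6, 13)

Forward elimination:
R2 <- R2 - (-1)*R1:  [  0  -1   2 ]
R3 <- R3 - (1)*R1:  [  0  -3  11 ]
R3 <- R3 - (3)*R2:  [ 0  0  5 ]
Row echelon form:
[ 6  -3  2 ]
[ 0  -1  2 ]
[ 0   0  5 ]

REF = [6 -3 2; 0 -1 2; 0 0 5]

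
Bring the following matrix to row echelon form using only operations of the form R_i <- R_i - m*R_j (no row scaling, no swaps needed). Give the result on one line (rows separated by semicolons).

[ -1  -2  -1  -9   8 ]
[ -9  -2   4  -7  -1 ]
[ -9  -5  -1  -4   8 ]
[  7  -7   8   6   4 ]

REF = [-1 -2 -1 -9 8; 0 16 13 74 -73; 0 0 -41/16 135/8 -75/16; 0 0 0 6522/41 -2823/41]

Forward elimination:
R2 <- R2 - (9)*R1:  [   0   16   13   74  -73 ]
R3 <- R3 - (9)*R1:  [   0   13    8   77  -64 ]
R4 <- R4 - (-7)*R1:  [   0  -21    1  -57   60 ]
R3 <- R3 - (13/16)*R2:  [      0       0  -41/16   135/8  -75/16 ]
R4 <- R4 - (-21/16)*R2:  [       0        0   289/16    321/8  -573/16 ]
R4 <- R4 - (-289/41)*R3:  [        0         0         0   6522/41  -2823/41 ]
Row echelon form:
[ -1  -2      -1       -9         8 ]
[  0  16      13       74       -73 ]
[  0   0  -41/16    135/8    -75/16 ]
[  0   0       0  6522/41  -2823/41 ]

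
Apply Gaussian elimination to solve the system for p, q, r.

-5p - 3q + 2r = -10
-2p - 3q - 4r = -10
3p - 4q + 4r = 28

(4, -2, 2)

Forward elimination on [A|b]:
R2 <- R2 - (2/5)*R1:  [     0   -9/5  -24/5     -6 ]
R3 <- R3 - (-3/5)*R1:  [     0  -29/5   26/5     22 ]
R3 <- R3 - (29/9)*R2:  [     0      0   62/3  124/3 ]
Row echelon form:
[ -5    -3      2  |    -10 ]
[  0  -9/5  -24/5  |     -6 ]
[  0     0   62/3  |  124/3 ]
Back-substitution:
r = (124/3) / (62/3) = 2
q = (-6 - (-24/5)*(2)) / (-9/5) = -2
p = (-10 - (-3)*(-2) - (2)*(2)) / -5 = 4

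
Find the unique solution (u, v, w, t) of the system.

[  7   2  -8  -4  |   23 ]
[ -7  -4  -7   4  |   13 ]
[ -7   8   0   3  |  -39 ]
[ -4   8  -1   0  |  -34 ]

Forward elimination on [A|b]:
R2 <- R2 - (-1)*R1:  [   0   -2  -15    0   36 ]
R3 <- R3 - (-1)*R1:  [   0   10   -8   -1  -16 ]
R4 <- R4 - (-4/7)*R1:  [      0    64/7   -39/7   -16/7  -146/7 ]
R3 <- R3 - (-5)*R2:  [   0    0  -83   -1  164 ]
R4 <- R4 - (-32/7)*R2:  [      0       0  -519/7   -16/7  1006/7 ]
R4 <- R4 - (519/581)*R3:  [         0          0          0   -809/581  -1618/581 ]
Row echelon form:
[ 7   2   -8        -4  |         23 ]
[ 0  -2  -15         0  |         36 ]
[ 0   0  -83        -1  |        164 ]
[ 0   0    0  -809/581  |  -1618/581 ]
Back-substitution:
t = (-1618/581) / (-809/581) = 2
w = (164 - (-1)*(2)) / -83 = -2
v = (36 - (-15)*(-2)) / -2 = -3
u = (23 - (2)*(-3) - (-8)*(-2) - (-4)*(2)) / 7 = 3

(3, -3, -2, 2)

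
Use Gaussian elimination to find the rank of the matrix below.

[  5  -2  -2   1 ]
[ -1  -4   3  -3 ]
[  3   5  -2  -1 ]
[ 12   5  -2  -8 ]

rank(A) = 3

Row reduction:
R2 <- R2 - (-1/5)*R1:  [     0  -22/5   13/5  -14/5 ]
R3 <- R3 - (3/5)*R1:  [    0  31/5  -4/5  -8/5 ]
R4 <- R4 - (12/5)*R1:  [     0   49/5   14/5  -52/5 ]
R3 <- R3 - (-31/22)*R2:  [      0       0   63/22  -61/11 ]
R4 <- R4 - (-49/22)*R2:  [       0        0   189/22  -183/11 ]
R4 <- R4 - (3)*R3:  [ 0  0  0  0 ]
Row echelon form:
[ 5     -2     -2       1 ]
[ 0  -22/5   13/5   -14/5 ]
[ 0      0  63/22  -61/11 ]
[ 0      0      0       0 ]
Nonzero rows / pivot columns: 3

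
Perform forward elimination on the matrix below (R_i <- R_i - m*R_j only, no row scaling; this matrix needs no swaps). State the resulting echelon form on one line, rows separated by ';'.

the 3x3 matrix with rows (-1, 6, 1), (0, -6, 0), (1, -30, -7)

Forward elimination:
R3 <- R3 - (-1)*R1:  [   0  -24   -6 ]
R3 <- R3 - (4)*R2:  [  0   0  -6 ]
Row echelon form:
[ -1   6   1 ]
[  0  -6   0 ]
[  0   0  -6 ]

REF = [-1 6 1; 0 -6 0; 0 0 -6]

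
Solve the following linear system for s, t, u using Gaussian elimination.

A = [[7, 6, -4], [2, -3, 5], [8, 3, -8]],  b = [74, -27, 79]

(4, 5, -4)

Forward elimination on [A|b]:
R2 <- R2 - (2/7)*R1:  [      0   -33/7    43/7  -337/7 ]
R3 <- R3 - (8/7)*R1:  [     0  -27/7  -24/7  -39/7 ]
R3 <- R3 - (9/11)*R2:  [      0       0  -93/11  372/11 ]
Row echelon form:
[ 7      6      -4  |      74 ]
[ 0  -33/7    43/7  |  -337/7 ]
[ 0      0  -93/11  |  372/11 ]
Back-substitution:
u = (372/11) / (-93/11) = -4
t = (-337/7 - (43/7)*(-4)) / (-33/7) = 5
s = (74 - (6)*(5) - (-4)*(-4)) / 7 = 4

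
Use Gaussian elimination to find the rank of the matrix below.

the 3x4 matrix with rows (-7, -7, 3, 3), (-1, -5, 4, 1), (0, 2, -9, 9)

rank(A) = 3

Row reduction:
R2 <- R2 - (1/7)*R1:  [    0    -4  25/7   4/7 ]
R3 <- R3 - (-1/2)*R2:  [       0        0  -101/14     65/7 ]
Row echelon form:
[ -7  -7        3     3 ]
[  0  -4     25/7   4/7 ]
[  0   0  -101/14  65/7 ]
Nonzero rows / pivot columns: 3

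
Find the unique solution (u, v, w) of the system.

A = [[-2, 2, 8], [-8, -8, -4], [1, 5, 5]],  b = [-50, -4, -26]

Forward elimination on [A|b]:
R2 <- R2 - (4)*R1:  [   0  -16  -36  196 ]
R3 <- R3 - (-1/2)*R1:  [   0    6    9  -51 ]
R3 <- R3 - (-3/8)*R2:  [    0     0  -9/2  45/2 ]
Row echelon form:
[ -2    2     8  |   -50 ]
[  0  -16   -36  |   196 ]
[  0    0  -9/2  |  45/2 ]
Back-substitution:
w = (45/2) / (-9/2) = -5
v = (196 - (-36)*(-5)) / -16 = -1
u = (-50 - (2)*(-1) - (8)*(-5)) / -2 = 4

(4, -1, -5)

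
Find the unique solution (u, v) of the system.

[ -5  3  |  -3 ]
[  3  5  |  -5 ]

Forward elimination on [A|b]:
R2 <- R2 - (-3/5)*R1:  [     0   34/5  -34/5 ]
Row echelon form:
[ -5     3  |     -3 ]
[  0  34/5  |  -34/5 ]
Back-substitution:
v = (-34/5) / (34/5) = -1
u = (-3 - (3)*(-1)) / -5 = 0

(0, -1)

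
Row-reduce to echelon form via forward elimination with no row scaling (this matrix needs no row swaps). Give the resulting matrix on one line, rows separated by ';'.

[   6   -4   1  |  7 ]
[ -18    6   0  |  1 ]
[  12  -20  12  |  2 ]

Forward elimination:
R2 <- R2 - (-3)*R1:  [  0  -6   3  22 ]
R3 <- R3 - (2)*R1:  [   0  -12   10  -12 ]
R3 <- R3 - (2)*R2:  [   0    0    4  -56 ]
Row echelon form:
[ 6  -4  1  |    7 ]
[ 0  -6  3  |   22 ]
[ 0   0  4  |  -56 ]

REF = [6 -4 1 7; 0 -6 3 22; 0 0 4 -56]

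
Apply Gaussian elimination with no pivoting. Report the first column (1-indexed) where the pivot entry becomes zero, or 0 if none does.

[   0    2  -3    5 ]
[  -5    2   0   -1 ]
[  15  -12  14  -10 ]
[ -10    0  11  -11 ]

first zero-pivot column = 1

Naive forward elimination:
Pivot entry (1,1) is zero but row 2 has -5 in column 1 -> naive elimination stops; a row interchange (e.g. R1 <-> R2) would be required here.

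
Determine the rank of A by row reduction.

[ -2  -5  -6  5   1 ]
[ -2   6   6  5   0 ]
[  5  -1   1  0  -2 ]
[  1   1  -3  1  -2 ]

rank(A) = 4

Row reduction:
R2 <- R2 - (1)*R1:  [  0  11  12   0  -1 ]
R3 <- R3 - (-5/2)*R1:  [     0  -27/2    -14   25/2    1/2 ]
R4 <- R4 - (-1/2)*R1:  [    0  -3/2    -6   7/2  -3/2 ]
R3 <- R3 - (-27/22)*R2:  [     0      0   8/11   25/2  -8/11 ]
R4 <- R4 - (-3/22)*R2:  [      0       0  -48/11     7/2  -18/11 ]
R4 <- R4 - (-6)*R3:  [     0      0      0  157/2     -6 ]
Row echelon form:
[ -2  -5    -6      5      1 ]
[  0  11    12      0     -1 ]
[  0   0  8/11   25/2  -8/11 ]
[  0   0     0  157/2     -6 ]
Nonzero rows / pivot columns: 4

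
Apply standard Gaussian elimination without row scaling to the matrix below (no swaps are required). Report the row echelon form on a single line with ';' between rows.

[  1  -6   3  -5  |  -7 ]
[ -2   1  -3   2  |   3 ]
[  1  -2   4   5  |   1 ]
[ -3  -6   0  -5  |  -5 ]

Forward elimination:
R2 <- R2 - (-2)*R1:  [   0  -11    3   -8  -11 ]
R3 <- R3 - (1)*R1:  [  0   4   1  10   8 ]
R4 <- R4 - (-3)*R1:  [   0  -24    9  -20  -26 ]
R3 <- R3 - (-4/11)*R2:  [     0      0  23/11  78/11      4 ]
R4 <- R4 - (24/11)*R2:  [      0       0   27/11  -28/11      -2 ]
R4 <- R4 - (27/23)*R3:  [       0        0        0  -250/23  -154/23 ]
Row echelon form:
[ 1   -6      3       -5  |       -7 ]
[ 0  -11      3       -8  |      -11 ]
[ 0    0  23/11    78/11  |        4 ]
[ 0    0      0  -250/23  |  -154/23 ]

REF = [1 -6 3 -5 -7; 0 -11 3 -8 -11; 0 0 23/11 78/11 4; 0 0 0 -250/23 -154/23]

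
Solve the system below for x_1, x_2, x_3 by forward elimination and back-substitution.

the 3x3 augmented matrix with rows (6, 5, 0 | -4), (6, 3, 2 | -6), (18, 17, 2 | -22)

Forward elimination on [A|b]:
R2 <- R2 - (1)*R1:  [  0  -2   2  -2 ]
R3 <- R3 - (3)*R1:  [   0    2    2  -10 ]
R3 <- R3 - (-1)*R2:  [   0    0    4  -12 ]
Row echelon form:
[ 6   5  0  |   -4 ]
[ 0  -2  2  |   -2 ]
[ 0   0  4  |  -12 ]
Back-substitution:
x_3 = (-12) / 4 = -3
x_2 = (-2 - (2)*(-3)) / -2 = -2
x_1 = (-4 - (5)*(-2)) / 6 = 1

(1, -2, -3)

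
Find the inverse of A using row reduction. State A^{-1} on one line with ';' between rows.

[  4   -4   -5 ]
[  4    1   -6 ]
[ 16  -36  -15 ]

Gauss-Jordan on [A | I]:
R1 <- (1/4)*R1:  [    1    -1  -5/4  |   1/4     0     0 ]
R2 <- R2 - (4)*R1:  [  0   5  -1  |  -1   1   0 ]
R3 <- R3 - (16)*R1:  [   0  -20    5  |   -4    0    1 ]
R2 <- (1/5)*R2:  [    0     1  -1/5  |  -1/5   1/5     0 ]
R1 <- R1 - (-1)*R2:  [      1       0  -29/20  |    1/20     1/5       0 ]
R3 <- R3 - (-20)*R2:  [  0   0   1  |  -8   4   1 ]
R1 <- R1 - (-29/20)*R3:  [       1        0        0  |  -231/20        6    29/20 ]
R2 <- R2 - (-1/5)*R3:  [    0     1     0  |  -9/5     1   1/5 ]
Right block of [I | A^{-1}] is the inverse:
[ -231/20  6  29/20 ]
[    -9/5  1    1/5 ]
[      -8  4      1 ]

inverse = [-231/20 6 29/20; -9/5 1 1/5; -8 4 1]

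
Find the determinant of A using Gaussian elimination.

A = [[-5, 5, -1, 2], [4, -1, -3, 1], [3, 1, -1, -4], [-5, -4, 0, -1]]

Forward elimination:
R2 <- R2 - (-4/5)*R1:  [     0      3  -19/5   13/5 ]
R3 <- R3 - (-3/5)*R1:  [     0      4   -8/5  -14/5 ]
R4 <- R4 - (1)*R1:  [  0  -9   1  -3 ]
R3 <- R3 - (4/3)*R2:  [      0       0   52/15  -94/15 ]
R4 <- R4 - (-3)*R2:  [     0      0  -52/5   24/5 ]
R4 <- R4 - (-3)*R3:  [   0    0    0  -14 ]
Upper-triangular form:
[ -5  5     -1       2 ]
[  0  3  -19/5    13/5 ]
[  0  0  52/15  -94/15 ]
[  0  0      0     -14 ]
det(A) = (-1)^0 * (-5) * (3) * (52/15) * (-14) = 728  (0 row swaps -> sign +1)

det(A) = 728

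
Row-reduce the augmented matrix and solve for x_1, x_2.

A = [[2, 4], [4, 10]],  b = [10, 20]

(5, 0)

Forward elimination on [A|b]:
R2 <- R2 - (2)*R1:  [ 0  2  0 ]
Row echelon form:
[ 2  4  |  10 ]
[ 0  2  |   0 ]
Back-substitution:
x_2 = (0) / 2 = 0
x_1 = (10 - (4)*(0)) / 2 = 5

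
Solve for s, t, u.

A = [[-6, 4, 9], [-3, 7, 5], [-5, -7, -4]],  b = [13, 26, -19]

(-1, 4, -1)

Forward elimination on [A|b]:
R2 <- R2 - (1/2)*R1:  [    0     5   1/2  39/2 ]
R3 <- R3 - (5/6)*R1:  [      0   -31/3   -23/2  -179/6 ]
R3 <- R3 - (-31/15)*R2:  [       0        0  -157/15   157/15 ]
Row echelon form:
[ -6  4        9  |      13 ]
[  0  5      1/2  |    39/2 ]
[  0  0  -157/15  |  157/15 ]
Back-substitution:
u = (157/15) / (-157/15) = -1
t = (39/2 - (1/2)*(-1)) / 5 = 4
s = (13 - (4)*(4) - (9)*(-1)) / -6 = -1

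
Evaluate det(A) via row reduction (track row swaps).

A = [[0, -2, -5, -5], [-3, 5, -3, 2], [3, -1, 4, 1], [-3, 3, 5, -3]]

Forward elimination:
R1 <-> R2   (pivot in column 1 was zero)
[ -3   5  -3   2 ]
[  0  -2  -5  -5 ]
[  3  -1   4   1 ]
[ -3   3   5  -3 ]
R3 <- R3 - (-1)*R1:  [ 0  4  1  3 ]
R4 <- R4 - (1)*R1:  [  0  -2   8  -5 ]
R3 <- R3 - (-2)*R2:  [  0   0  -9  -7 ]
R4 <- R4 - (1)*R2:  [  0   0  13   0 ]
R4 <- R4 - (-13/9)*R3:  [     0      0      0  -91/9 ]
Upper-triangular form:
[ -3   5  -3      2 ]
[  0  -2  -5     -5 ]
[  0   0  -9     -7 ]
[  0   0   0  -91/9 ]
det(A) = (-1)^1 * (-3) * (-2) * (-9) * (-91/9) = -546  (1 row swap -> sign -1)

det(A) = -546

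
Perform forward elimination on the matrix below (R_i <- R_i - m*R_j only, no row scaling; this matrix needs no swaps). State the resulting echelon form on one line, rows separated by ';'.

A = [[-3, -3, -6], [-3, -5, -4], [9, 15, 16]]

Forward elimination:
R2 <- R2 - (1)*R1:  [  0  -2   2 ]
R3 <- R3 - (-3)*R1:  [  0   6  -2 ]
R3 <- R3 - (-3)*R2:  [ 0  0  4 ]
Row echelon form:
[ -3  -3  -6 ]
[  0  -2   2 ]
[  0   0   4 ]

REF = [-3 -3 -6; 0 -2 2; 0 0 4]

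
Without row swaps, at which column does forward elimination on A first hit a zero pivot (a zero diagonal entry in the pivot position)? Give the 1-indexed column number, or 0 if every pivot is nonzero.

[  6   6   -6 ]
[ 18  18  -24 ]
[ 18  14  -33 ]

first zero-pivot column = 2

Naive forward elimination:
R2 <- R2 - (3)*R1:  [  0   0  -6 ]
R3 <- R3 - (3)*R1:  [   0   -4  -15 ]
Matrix at this point:
[ 6   6   -6 ]
[ 0   0   -6 ]
[ 0  -4  -15 ]
Pivot entry (2,2) is zero but row 3 has -4 in column 2 -> naive elimination stops; a row interchange (e.g. R2 <-> R3) would be required here.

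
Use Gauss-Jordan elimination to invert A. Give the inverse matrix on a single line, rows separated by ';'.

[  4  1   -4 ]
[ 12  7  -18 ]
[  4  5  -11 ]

inverse = [-13/16 9/16 -5/8; -15/4 7/4 -3/2; -2 1 -1]

Gauss-Jordan on [A | I]:
R1 <- (1/4)*R1:  [   1  1/4   -1  |  1/4    0    0 ]
R2 <- R2 - (12)*R1:  [  0   4  -6  |  -3   1   0 ]
R3 <- R3 - (4)*R1:  [  0   4  -7  |  -1   0   1 ]
R2 <- (1/4)*R2:  [    0     1  -3/2  |  -3/4   1/4     0 ]
R1 <- R1 - (1/4)*R2:  [     1      0   -5/8  |   7/16  -1/16      0 ]
R3 <- R3 - (4)*R2:  [  0   0  -1  |   2  -1   1 ]
R3 <- (1/-1)*R3:  [  0   0   1  |  -2   1  -1 ]
R1 <- R1 - (-5/8)*R3:  [      1       0       0  |  -13/16    9/16    -5/8 ]
R2 <- R2 - (-3/2)*R3:  [     0      1      0  |  -15/4    7/4   -3/2 ]
Right block of [I | A^{-1}] is the inverse:
[ -13/16  9/16  -5/8 ]
[  -15/4   7/4  -3/2 ]
[     -2     1    -1 ]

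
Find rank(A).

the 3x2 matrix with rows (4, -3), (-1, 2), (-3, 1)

rank(A) = 2

Row reduction:
R2 <- R2 - (-1/4)*R1:  [   0  5/4 ]
R3 <- R3 - (-3/4)*R1:  [    0  -5/4 ]
R3 <- R3 - (-1)*R2:  [ 0  0 ]
Row echelon form:
[ 4   -3 ]
[ 0  5/4 ]
[ 0    0 ]
Nonzero rows / pivot columns: 2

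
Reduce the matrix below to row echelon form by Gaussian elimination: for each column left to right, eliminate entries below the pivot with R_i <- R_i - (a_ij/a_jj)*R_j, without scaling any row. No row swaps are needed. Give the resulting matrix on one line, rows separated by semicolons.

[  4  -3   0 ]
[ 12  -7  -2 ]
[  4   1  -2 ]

REF = [4 -3 0; 0 2 -2; 0 0 2]

Forward elimination:
R2 <- R2 - (3)*R1:  [  0   2  -2 ]
R3 <- R3 - (1)*R1:  [  0   4  -2 ]
R3 <- R3 - (2)*R2:  [ 0  0  2 ]
Row echelon form:
[ 4  -3   0 ]
[ 0   2  -2 ]
[ 0   0   2 ]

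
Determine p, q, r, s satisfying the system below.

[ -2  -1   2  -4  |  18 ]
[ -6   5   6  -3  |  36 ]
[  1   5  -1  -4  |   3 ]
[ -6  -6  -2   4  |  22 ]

Forward elimination on [A|b]:
R2 <- R2 - (3)*R1:  [   0    8    0    9  -18 ]
R3 <- R3 - (-1/2)*R1:  [   0  9/2    0   -6   12 ]
R4 <- R4 - (3)*R1:  [   0   -3   -8   16  -32 ]
R3 <- R3 - (9/16)*R2:  [       0        0        0  -177/16    177/8 ]
R4 <- R4 - (-3/8)*R2:  [      0       0      -8   155/8  -155/4 ]
R3 <-> R4   (pivot in column 3 was zero)
[ -2  -1   2       -4      18 ]
[  0   8   0        9     -18 ]
[  0   0  -8    155/8  -155/4 ]
[  0   0   0  -177/16   177/8 ]
Row echelon form:
[ -2  -1   2       -4  |      18 ]
[  0   8   0        9  |     -18 ]
[  0   0  -8    155/8  |  -155/4 ]
[  0   0   0  -177/16  |   177/8 ]
Back-substitution:
s = (177/8) / (-177/16) = -2
r = (-155/4 - (155/8)*(-2)) / -8 = 0
q = (-18 - (9)*(-2)) / 8 = 0
p = (18 - (-1)*(0) - (2)*(0) - (-4)*(-2)) / -2 = -5

(-5, 0, 0, -2)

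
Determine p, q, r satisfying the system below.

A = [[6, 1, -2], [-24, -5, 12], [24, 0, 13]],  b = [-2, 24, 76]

Forward elimination on [A|b]:
R2 <- R2 - (-4)*R1:  [  0  -1   4  16 ]
R3 <- R3 - (4)*R1:  [  0  -4  21  84 ]
R3 <- R3 - (4)*R2:  [  0   0   5  20 ]
Row echelon form:
[ 6   1  -2  |  -2 ]
[ 0  -1   4  |  16 ]
[ 0   0   5  |  20 ]
Back-substitution:
r = (20) / 5 = 4
q = (16 - (4)*(4)) / -1 = 0
p = (-2 - (1)*(0) - (-2)*(4)) / 6 = 1

(1, 0, 4)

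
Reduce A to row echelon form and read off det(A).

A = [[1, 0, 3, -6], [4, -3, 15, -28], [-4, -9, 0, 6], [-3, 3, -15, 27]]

det(A) = 9

Forward elimination:
R2 <- R2 - (4)*R1:  [  0  -3   3  -4 ]
R3 <- R3 - (-4)*R1:  [   0   -9   12  -18 ]
R4 <- R4 - (-3)*R1:  [  0   3  -6   9 ]
R3 <- R3 - (3)*R2:  [  0   0   3  -6 ]
R4 <- R4 - (-1)*R2:  [  0   0  -3   5 ]
R4 <- R4 - (-1)*R3:  [  0   0   0  -1 ]
Upper-triangular form:
[ 1   0  3  -6 ]
[ 0  -3  3  -4 ]
[ 0   0  3  -6 ]
[ 0   0  0  -1 ]
det(A) = (-1)^0 * (1) * (-3) * (3) * (-1) = 9  (0 row swaps -> sign +1)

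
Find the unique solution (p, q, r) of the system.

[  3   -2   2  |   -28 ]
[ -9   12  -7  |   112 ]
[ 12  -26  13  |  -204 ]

(-4, 4, -4)

Forward elimination on [A|b]:
R2 <- R2 - (-3)*R1:  [  0   6  -1  28 ]
R3 <- R3 - (4)*R1:  [   0  -18    5  -92 ]
R3 <- R3 - (-3)*R2:  [  0   0   2  -8 ]
Row echelon form:
[ 3  -2   2  |  -28 ]
[ 0   6  -1  |   28 ]
[ 0   0   2  |   -8 ]
Back-substitution:
r = (-8) / 2 = -4
q = (28 - (-1)*(-4)) / 6 = 4
p = (-28 - (-2)*(4) - (2)*(-4)) / 3 = -4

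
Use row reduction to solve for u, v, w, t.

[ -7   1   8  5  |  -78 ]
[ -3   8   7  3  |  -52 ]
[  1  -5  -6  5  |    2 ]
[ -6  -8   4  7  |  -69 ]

(3, 0, -4, -5)

Forward elimination on [A|b]:
R2 <- R2 - (3/7)*R1:  [      0    53/7    25/7     6/7  -130/7 ]
R3 <- R3 - (-1/7)*R1:  [     0  -34/7  -34/7   40/7  -64/7 ]
R4 <- R4 - (6/7)*R1:  [     0  -62/7  -20/7   19/7  -15/7 ]
R3 <- R3 - (-34/53)*R2:  [        0         0   -136/53    332/53  -1116/53 ]
R4 <- R4 - (-62/53)*R2:  [        0         0     70/53    197/53  -1265/53 ]
R4 <- R4 - (-35/68)*R3:  [       0        0        0   118/17  -590/17 ]
Row echelon form:
[ -7     1        8       5  |       -78 ]
[  0  53/7     25/7     6/7  |    -130/7 ]
[  0     0  -136/53  332/53  |  -1116/53 ]
[  0     0        0  118/17  |   -590/17 ]
Back-substitution:
t = (-590/17) / (118/17) = -5
w = (-1116/53 - (332/53)*(-5)) / (-136/53) = -4
v = (-130/7 - (25/7)*(-4) - (6/7)*(-5)) / (53/7) = 0
u = (-78 - (1)*(0) - (8)*(-4) - (5)*(-5)) / -7 = 3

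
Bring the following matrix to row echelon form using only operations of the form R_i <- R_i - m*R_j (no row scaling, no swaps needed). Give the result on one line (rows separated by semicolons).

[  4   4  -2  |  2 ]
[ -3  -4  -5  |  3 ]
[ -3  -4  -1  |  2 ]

Forward elimination:
R2 <- R2 - (-3/4)*R1:  [     0     -1  -13/2    9/2 ]
R3 <- R3 - (-3/4)*R1:  [    0    -1  -5/2   7/2 ]
R3 <- R3 - (1)*R2:  [  0   0   4  -1 ]
Row echelon form:
[ 4   4     -2  |    2 ]
[ 0  -1  -13/2  |  9/2 ]
[ 0   0      4  |   -1 ]

REF = [4 4 -2 2; 0 -1 -13/2 9/2; 0 0 4 -1]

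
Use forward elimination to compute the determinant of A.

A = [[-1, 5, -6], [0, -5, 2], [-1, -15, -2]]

Forward elimination:
R3 <- R3 - (1)*R1:  [   0  -20    4 ]
R3 <- R3 - (4)*R2:  [  0   0  -4 ]
Upper-triangular form:
[ -1   5  -6 ]
[  0  -5   2 ]
[  0   0  -4 ]
det(A) = (-1)^0 * (-1) * (-5) * (-4) = -20  (0 row swaps -> sign +1)

det(A) = -20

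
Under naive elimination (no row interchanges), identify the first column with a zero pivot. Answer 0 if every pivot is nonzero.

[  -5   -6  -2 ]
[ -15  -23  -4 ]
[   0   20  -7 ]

Naive forward elimination:
R2 <- R2 - (3)*R1:  [  0  -5   2 ]
R3 <- R3 - (-4)*R2:  [ 0  0  1 ]
All pivots nonzero; naive elimination completes without hitting a zero pivot.

first zero-pivot column = 0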